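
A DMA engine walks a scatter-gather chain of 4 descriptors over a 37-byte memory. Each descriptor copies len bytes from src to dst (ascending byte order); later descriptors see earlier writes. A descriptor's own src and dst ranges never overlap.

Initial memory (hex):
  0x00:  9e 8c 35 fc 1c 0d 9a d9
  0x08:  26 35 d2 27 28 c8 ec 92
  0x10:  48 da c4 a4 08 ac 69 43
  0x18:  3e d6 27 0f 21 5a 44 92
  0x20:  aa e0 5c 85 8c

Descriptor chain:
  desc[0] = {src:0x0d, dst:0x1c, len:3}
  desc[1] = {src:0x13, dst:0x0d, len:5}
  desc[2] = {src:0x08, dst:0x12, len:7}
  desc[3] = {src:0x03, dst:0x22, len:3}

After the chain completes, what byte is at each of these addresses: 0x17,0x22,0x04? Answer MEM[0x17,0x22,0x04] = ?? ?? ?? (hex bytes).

MEM[0x17,0x22,0x04] = a4 fc 1c

#0 dst[0x1c+3] := {0xc8,0xec,0x92}
#1 dst[0x0d+5] := {0xa4,0x08,0xac,0x69,0x43}
#2 dst[0x12+7] := {0x26,0x35,0xd2,0x27,0x28,0xa4,0x08}
#3 dst[0x22+3] := {0xfc,0x1c,0x0d}
query mem[0x17]=0xa4, mem[0x22]=0xfc, mem[0x04]=0x1c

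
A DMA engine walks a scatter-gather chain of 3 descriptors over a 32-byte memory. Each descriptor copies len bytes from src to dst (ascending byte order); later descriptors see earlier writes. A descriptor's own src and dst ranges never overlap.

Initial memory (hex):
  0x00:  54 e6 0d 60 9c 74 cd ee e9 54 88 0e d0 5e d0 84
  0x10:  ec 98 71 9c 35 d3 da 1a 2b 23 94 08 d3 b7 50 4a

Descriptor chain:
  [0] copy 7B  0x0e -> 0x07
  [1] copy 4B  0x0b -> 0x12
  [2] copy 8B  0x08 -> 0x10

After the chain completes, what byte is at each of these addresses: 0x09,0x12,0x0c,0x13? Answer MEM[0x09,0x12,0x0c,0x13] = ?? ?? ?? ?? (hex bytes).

D0: mem[0x07..0x0d] <- [d0 84 ec 98 71 9c 35]
D1: mem[0x12..0x15] <- [71 9c 35 d0]
D2: mem[0x10..0x17] <- [84 ec 98 71 9c 35 d0 84]
query mem[0x09]=0xec, mem[0x12]=0x98, mem[0x0c]=0x9c, mem[0x13]=0x71

MEM[0x09,0x12,0x0c,0x13] = ec 98 9c 71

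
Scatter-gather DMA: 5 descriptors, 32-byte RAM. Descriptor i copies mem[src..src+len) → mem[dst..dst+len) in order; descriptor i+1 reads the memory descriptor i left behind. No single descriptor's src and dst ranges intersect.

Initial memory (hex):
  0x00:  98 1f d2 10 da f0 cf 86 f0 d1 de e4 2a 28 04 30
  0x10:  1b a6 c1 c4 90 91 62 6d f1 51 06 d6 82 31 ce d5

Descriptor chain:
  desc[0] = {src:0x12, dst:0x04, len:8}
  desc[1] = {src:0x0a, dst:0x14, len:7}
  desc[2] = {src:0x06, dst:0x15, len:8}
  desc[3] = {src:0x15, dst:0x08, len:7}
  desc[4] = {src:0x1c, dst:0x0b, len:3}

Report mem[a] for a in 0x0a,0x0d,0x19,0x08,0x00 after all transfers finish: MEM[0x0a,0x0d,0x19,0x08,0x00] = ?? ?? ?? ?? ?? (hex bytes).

MEM[0x0a,0x0d,0x19,0x08,0x00] = 62 ce f1 90 98

D0: mem[0x04..0x0b] <- [c1 c4 90 91 62 6d f1 51]
D1: mem[0x14..0x1a] <- [f1 51 2a 28 04 30 1b]
D2: mem[0x15..0x1c] <- [90 91 62 6d f1 51 2a 28]
D3: mem[0x08..0x0e] <- [90 91 62 6d f1 51 2a]
D4: mem[0x0b..0x0d] <- [28 31 ce]
query mem[0x0a]=0x62, mem[0x0d]=0xce, mem[0x19]=0xf1, mem[0x08]=0x90, mem[0x00]=0x98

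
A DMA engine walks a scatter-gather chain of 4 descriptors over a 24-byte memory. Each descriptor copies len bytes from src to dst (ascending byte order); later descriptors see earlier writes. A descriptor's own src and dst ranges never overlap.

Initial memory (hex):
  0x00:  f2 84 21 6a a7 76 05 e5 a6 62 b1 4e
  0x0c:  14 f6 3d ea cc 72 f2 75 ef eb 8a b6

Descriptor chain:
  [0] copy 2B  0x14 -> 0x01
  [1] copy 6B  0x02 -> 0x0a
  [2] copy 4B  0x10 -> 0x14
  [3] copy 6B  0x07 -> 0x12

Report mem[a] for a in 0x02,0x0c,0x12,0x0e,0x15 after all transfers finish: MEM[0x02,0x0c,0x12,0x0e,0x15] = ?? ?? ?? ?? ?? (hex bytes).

MEM[0x02,0x0c,0x12,0x0e,0x15] = eb a7 e5 05 eb

[0] 0x14->0x01 len=2 : ef eb
[1] 0x02->0x0a len=6 : eb 6a a7 76 05 e5
[2] 0x10->0x14 len=4 : cc 72 f2 75
[3] 0x07->0x12 len=6 : e5 a6 62 eb 6a a7
query mem[0x02]=0xeb, mem[0x0c]=0xa7, mem[0x12]=0xe5, mem[0x0e]=0x05, mem[0x15]=0xeb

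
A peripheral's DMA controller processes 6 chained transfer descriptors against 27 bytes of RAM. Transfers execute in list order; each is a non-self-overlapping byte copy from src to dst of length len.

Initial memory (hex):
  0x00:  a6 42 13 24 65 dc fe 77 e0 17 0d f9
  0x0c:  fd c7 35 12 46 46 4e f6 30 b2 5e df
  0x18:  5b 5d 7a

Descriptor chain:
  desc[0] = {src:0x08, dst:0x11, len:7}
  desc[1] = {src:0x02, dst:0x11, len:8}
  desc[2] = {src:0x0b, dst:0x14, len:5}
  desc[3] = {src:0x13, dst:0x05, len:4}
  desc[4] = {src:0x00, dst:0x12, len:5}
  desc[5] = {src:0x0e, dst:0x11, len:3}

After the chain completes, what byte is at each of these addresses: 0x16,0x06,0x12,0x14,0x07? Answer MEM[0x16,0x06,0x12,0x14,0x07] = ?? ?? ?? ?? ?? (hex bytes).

D0: mem[0x11..0x17] <- [e0 17 0d f9 fd c7 35]
D1: mem[0x11..0x18] <- [13 24 65 dc fe 77 e0 17]
D2: mem[0x14..0x18] <- [f9 fd c7 35 12]
D3: mem[0x05..0x08] <- [65 f9 fd c7]
D4: mem[0x12..0x16] <- [a6 42 13 24 65]
D5: mem[0x11..0x13] <- [35 12 46]
query mem[0x16]=0x65, mem[0x06]=0xf9, mem[0x12]=0x12, mem[0x14]=0x13, mem[0x07]=0xfd

MEM[0x16,0x06,0x12,0x14,0x07] = 65 f9 12 13 fd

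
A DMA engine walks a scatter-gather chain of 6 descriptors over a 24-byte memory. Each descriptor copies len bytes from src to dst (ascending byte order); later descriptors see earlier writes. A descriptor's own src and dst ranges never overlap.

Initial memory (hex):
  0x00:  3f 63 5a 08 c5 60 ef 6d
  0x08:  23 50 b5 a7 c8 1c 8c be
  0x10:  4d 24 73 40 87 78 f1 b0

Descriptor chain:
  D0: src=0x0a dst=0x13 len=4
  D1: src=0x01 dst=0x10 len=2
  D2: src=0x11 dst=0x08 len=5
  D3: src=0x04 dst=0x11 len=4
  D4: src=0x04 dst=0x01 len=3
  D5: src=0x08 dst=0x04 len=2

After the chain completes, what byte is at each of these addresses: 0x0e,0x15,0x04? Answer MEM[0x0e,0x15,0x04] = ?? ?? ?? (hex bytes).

[0] 0x0a->0x13 len=4 : b5 a7 c8 1c
[1] 0x01->0x10 len=2 : 63 5a
[2] 0x11->0x08 len=5 : 5a 73 b5 a7 c8
[3] 0x04->0x11 len=4 : c5 60 ef 6d
[4] 0x04->0x01 len=3 : c5 60 ef
[5] 0x08->0x04 len=2 : 5a 73
query mem[0x0e]=0x8c, mem[0x15]=0xc8, mem[0x04]=0x5a

MEM[0x0e,0x15,0x04] = 8c c8 5a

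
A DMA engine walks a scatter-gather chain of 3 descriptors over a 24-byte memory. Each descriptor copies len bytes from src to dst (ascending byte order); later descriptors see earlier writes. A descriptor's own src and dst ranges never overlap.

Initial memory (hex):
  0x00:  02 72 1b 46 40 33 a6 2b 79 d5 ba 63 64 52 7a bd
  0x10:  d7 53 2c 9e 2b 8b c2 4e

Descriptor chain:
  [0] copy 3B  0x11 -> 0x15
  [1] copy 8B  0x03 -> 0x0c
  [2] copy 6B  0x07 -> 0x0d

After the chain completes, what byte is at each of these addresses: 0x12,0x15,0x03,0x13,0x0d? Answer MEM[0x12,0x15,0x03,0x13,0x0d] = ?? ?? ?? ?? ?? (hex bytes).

MEM[0x12,0x15,0x03,0x13,0x0d] = 46 53 46 ba 2b

  after D0: wrote 3B at 0x15 = 532c9e
  after D1: wrote 8B at 0x0c = 464033a62b79d5ba
  after D2: wrote 6B at 0x0d = 2b79d5ba6346
query mem[0x12]=0x46, mem[0x15]=0x53, mem[0x03]=0x46, mem[0x13]=0xba, mem[0x0d]=0x2b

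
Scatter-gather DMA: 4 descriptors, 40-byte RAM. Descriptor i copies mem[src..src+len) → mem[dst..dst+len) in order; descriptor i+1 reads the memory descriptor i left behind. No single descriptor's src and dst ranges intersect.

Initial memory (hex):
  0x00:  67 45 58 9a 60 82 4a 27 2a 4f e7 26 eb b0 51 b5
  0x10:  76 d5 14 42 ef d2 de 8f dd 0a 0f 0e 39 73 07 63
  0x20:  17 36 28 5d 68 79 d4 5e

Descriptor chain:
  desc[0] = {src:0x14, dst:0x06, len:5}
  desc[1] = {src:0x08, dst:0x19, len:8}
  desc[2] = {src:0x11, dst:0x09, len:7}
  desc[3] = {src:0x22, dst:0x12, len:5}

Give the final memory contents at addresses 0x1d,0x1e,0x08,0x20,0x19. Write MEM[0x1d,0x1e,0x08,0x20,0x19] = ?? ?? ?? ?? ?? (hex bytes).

D0: mem[0x06..0x0a] <- [ef d2 de 8f dd]
D1: mem[0x19..0x20] <- [de 8f dd 26 eb b0 51 b5]
D2: mem[0x09..0x0f] <- [d5 14 42 ef d2 de 8f]
D3: mem[0x12..0x16] <- [28 5d 68 79 d4]
query mem[0x1d]=0xeb, mem[0x1e]=0xb0, mem[0x08]=0xde, mem[0x20]=0xb5, mem[0x19]=0xde

MEM[0x1d,0x1e,0x08,0x20,0x19] = eb b0 de b5 de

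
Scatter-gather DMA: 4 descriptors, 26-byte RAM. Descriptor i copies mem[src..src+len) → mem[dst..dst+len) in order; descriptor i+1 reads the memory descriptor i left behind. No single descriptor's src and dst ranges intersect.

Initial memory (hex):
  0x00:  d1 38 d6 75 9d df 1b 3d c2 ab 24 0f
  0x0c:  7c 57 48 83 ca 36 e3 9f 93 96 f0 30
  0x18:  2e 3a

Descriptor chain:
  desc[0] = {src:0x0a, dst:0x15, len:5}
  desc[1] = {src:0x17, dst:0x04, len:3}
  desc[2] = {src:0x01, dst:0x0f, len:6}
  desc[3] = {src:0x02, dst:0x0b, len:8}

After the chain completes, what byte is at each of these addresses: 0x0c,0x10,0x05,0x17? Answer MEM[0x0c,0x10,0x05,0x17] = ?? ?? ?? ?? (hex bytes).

#0 dst[0x15+5] := {0x24,0x0f,0x7c,0x57,0x48}
#1 dst[0x04+3] := {0x7c,0x57,0x48}
#2 dst[0x0f+6] := {0x38,0xd6,0x75,0x7c,0x57,0x48}
#3 dst[0x0b+8] := {0xd6,0x75,0x7c,0x57,0x48,0x3d,0xc2,0xab}
query mem[0x0c]=0x75, mem[0x10]=0x3d, mem[0x05]=0x57, mem[0x17]=0x7c

MEM[0x0c,0x10,0x05,0x17] = 75 3d 57 7c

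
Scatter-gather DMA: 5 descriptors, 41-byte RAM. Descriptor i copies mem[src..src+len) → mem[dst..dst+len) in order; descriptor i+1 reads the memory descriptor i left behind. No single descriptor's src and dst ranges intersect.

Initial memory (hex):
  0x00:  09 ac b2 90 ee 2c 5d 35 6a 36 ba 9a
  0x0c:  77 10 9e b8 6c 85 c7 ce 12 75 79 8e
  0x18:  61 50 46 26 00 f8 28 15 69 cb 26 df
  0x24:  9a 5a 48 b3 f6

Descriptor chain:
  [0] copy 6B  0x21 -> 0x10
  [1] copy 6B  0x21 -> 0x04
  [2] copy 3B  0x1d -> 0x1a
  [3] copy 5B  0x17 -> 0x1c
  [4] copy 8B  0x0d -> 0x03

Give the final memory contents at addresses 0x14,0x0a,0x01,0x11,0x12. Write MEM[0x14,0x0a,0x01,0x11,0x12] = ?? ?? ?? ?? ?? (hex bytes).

MEM[0x14,0x0a,0x01,0x11,0x12] = 5a 5a ac 26 df

#0 dst[0x10+6] := {0xcb,0x26,0xdf,0x9a,0x5a,0x48}
#1 dst[0x04+6] := {0xcb,0x26,0xdf,0x9a,0x5a,0x48}
#2 dst[0x1a+3] := {0xf8,0x28,0x15}
#3 dst[0x1c+5] := {0x8e,0x61,0x50,0xf8,0x28}
#4 dst[0x03+8] := {0x10,0x9e,0xb8,0xcb,0x26,0xdf,0x9a,0x5a}
query mem[0x14]=0x5a, mem[0x0a]=0x5a, mem[0x01]=0xac, mem[0x11]=0x26, mem[0x12]=0xdf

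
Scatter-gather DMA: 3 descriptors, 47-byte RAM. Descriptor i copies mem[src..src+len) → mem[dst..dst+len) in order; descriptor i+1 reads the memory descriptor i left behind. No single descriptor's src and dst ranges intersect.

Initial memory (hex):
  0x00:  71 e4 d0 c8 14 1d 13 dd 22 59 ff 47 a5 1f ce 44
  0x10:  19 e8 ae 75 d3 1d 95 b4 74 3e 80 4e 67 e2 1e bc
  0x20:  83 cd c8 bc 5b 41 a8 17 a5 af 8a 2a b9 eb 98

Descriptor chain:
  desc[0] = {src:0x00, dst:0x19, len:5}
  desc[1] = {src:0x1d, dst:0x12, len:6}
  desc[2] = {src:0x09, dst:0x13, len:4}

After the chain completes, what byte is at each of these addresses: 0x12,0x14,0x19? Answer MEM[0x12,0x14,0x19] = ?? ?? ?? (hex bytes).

D0: mem[0x19..0x1d] <- [71 e4 d0 c8 14]
D1: mem[0x12..0x17] <- [14 1e bc 83 cd c8]
D2: mem[0x13..0x16] <- [59 ff 47 a5]
query mem[0x12]=0x14, mem[0x14]=0xff, mem[0x19]=0x71

MEM[0x12,0x14,0x19] = 14 ff 71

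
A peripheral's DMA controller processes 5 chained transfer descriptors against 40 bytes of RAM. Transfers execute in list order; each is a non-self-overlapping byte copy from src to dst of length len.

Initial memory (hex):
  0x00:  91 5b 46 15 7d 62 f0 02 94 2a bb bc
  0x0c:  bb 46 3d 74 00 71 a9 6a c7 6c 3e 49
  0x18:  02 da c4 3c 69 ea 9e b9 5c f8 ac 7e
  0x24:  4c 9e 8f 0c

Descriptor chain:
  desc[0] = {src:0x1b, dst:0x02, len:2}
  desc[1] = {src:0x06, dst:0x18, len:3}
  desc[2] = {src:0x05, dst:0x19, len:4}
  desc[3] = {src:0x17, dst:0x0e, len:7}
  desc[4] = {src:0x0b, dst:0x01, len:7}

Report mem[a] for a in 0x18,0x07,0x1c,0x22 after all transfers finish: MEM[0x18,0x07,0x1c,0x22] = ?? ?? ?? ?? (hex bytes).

#0 dst[0x02+2] := {0x3c,0x69}
#1 dst[0x18+3] := {0xf0,0x02,0x94}
#2 dst[0x19+4] := {0x62,0xf0,0x02,0x94}
#3 dst[0x0e+7] := {0x49,0xf0,0x62,0xf0,0x02,0x94,0xea}
#4 dst[0x01+7] := {0xbc,0xbb,0x46,0x49,0xf0,0x62,0xf0}
query mem[0x18]=0xf0, mem[0x07]=0xf0, mem[0x1c]=0x94, mem[0x22]=0xac

MEM[0x18,0x07,0x1c,0x22] = f0 f0 94 ac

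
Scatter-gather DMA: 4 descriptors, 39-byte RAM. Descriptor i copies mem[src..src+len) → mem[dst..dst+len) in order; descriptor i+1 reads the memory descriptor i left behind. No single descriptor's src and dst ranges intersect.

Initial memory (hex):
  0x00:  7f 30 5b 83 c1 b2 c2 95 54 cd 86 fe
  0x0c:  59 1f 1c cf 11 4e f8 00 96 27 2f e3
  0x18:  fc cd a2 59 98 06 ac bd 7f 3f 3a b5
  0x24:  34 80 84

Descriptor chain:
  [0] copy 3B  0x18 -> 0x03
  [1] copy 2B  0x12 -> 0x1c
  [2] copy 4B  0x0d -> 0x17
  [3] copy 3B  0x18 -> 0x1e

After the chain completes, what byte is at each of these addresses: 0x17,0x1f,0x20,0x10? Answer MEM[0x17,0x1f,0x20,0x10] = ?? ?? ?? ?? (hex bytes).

MEM[0x17,0x1f,0x20,0x10] = 1f cf 11 11

#0 dst[0x03+3] := {0xfc,0xcd,0xa2}
#1 dst[0x1c+2] := {0xf8,0x00}
#2 dst[0x17+4] := {0x1f,0x1c,0xcf,0x11}
#3 dst[0x1e+3] := {0x1c,0xcf,0x11}
query mem[0x17]=0x1f, mem[0x1f]=0xcf, mem[0x20]=0x11, mem[0x10]=0x11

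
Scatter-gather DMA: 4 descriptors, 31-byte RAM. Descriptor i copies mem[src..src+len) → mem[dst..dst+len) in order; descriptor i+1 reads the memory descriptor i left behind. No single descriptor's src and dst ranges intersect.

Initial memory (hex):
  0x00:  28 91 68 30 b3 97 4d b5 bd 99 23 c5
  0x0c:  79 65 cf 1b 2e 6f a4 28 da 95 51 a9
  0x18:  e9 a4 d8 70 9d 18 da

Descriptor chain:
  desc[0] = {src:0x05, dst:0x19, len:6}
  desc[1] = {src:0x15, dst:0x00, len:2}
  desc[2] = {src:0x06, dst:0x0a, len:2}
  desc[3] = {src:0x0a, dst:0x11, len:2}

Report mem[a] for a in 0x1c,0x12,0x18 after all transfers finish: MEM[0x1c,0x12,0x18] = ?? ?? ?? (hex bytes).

MEM[0x1c,0x12,0x18] = bd b5 e9

#0 dst[0x19+6] := {0x97,0x4d,0xb5,0xbd,0x99,0x23}
#1 dst[0x00+2] := {0x95,0x51}
#2 dst[0x0a+2] := {0x4d,0xb5}
#3 dst[0x11+2] := {0x4d,0xb5}
query mem[0x1c]=0xbd, mem[0x12]=0xb5, mem[0x18]=0xe9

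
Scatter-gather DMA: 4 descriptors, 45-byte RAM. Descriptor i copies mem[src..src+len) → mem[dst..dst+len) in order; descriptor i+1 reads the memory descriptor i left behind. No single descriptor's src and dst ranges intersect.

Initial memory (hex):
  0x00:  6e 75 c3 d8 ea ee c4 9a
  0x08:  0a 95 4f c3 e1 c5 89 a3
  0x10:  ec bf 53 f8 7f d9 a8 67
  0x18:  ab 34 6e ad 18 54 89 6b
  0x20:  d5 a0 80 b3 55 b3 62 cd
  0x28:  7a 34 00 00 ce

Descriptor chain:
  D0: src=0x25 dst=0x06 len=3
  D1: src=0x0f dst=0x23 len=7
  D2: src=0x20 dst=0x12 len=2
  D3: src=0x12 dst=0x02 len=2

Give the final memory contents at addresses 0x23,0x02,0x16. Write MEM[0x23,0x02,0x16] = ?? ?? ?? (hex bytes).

MEM[0x23,0x02,0x16] = a3 d5 a8

  after D0: wrote 3B at 0x06 = b362cd
  after D1: wrote 7B at 0x23 = a3ecbf53f87fd9
  after D2: wrote 2B at 0x12 = d5a0
  after D3: wrote 2B at 0x02 = d5a0
query mem[0x23]=0xa3, mem[0x02]=0xd5, mem[0x16]=0xa8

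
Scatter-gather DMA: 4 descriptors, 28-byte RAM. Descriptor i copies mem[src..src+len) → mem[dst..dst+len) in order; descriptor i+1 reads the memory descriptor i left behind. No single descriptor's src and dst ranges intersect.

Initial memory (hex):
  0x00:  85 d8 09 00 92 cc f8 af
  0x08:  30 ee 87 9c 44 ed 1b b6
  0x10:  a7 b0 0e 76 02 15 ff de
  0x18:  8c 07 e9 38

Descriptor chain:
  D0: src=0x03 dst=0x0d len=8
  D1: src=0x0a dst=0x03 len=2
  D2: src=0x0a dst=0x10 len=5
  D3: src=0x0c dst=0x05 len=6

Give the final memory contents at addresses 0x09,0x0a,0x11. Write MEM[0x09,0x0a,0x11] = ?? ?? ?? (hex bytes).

MEM[0x09,0x0a,0x11] = 87 9c 9c

D0: mem[0x0d..0x14] <- [00 92 cc f8 af 30 ee 87]
D1: mem[0x03..0x04] <- [87 9c]
D2: mem[0x10..0x14] <- [87 9c 44 00 92]
D3: mem[0x05..0x0a] <- [44 00 92 cc 87 9c]
query mem[0x09]=0x87, mem[0x0a]=0x9c, mem[0x11]=0x9c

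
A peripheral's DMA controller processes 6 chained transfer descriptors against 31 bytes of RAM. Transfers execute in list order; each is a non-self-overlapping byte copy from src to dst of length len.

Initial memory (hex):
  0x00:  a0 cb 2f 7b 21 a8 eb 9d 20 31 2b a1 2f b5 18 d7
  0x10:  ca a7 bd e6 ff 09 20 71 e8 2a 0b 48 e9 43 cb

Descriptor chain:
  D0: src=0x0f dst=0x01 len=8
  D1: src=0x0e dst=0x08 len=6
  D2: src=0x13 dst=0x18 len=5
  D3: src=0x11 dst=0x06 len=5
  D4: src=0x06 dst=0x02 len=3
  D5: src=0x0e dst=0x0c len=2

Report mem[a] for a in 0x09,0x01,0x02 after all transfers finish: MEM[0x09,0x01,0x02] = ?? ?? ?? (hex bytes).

MEM[0x09,0x01,0x02] = ff d7 a7

[0] 0x0f->0x01 len=8 : d7 ca a7 bd e6 ff 09 20
[1] 0x0e->0x08 len=6 : 18 d7 ca a7 bd e6
[2] 0x13->0x18 len=5 : e6 ff 09 20 71
[3] 0x11->0x06 len=5 : a7 bd e6 ff 09
[4] 0x06->0x02 len=3 : a7 bd e6
[5] 0x0e->0x0c len=2 : 18 d7
query mem[0x09]=0xff, mem[0x01]=0xd7, mem[0x02]=0xa7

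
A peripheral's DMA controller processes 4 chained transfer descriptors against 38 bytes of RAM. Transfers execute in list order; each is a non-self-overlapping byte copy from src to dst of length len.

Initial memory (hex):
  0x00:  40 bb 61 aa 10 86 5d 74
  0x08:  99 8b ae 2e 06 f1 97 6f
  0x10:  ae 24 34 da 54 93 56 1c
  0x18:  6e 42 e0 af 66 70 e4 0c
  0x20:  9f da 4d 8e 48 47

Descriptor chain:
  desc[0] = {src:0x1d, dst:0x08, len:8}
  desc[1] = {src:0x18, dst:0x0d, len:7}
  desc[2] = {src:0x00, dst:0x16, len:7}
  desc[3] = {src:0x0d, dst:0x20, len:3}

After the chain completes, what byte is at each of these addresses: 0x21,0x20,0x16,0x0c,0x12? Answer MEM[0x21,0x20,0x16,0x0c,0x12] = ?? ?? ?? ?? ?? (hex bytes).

[0] 0x1d->0x08 len=8 : 70 e4 0c 9f da 4d 8e 48
[1] 0x18->0x0d len=7 : 6e 42 e0 af 66 70 e4
[2] 0x00->0x16 len=7 : 40 bb 61 aa 10 86 5d
[3] 0x0d->0x20 len=3 : 6e 42 e0
query mem[0x21]=0x42, mem[0x20]=0x6e, mem[0x16]=0x40, mem[0x0c]=0xda, mem[0x12]=0x70

MEM[0x21,0x20,0x16,0x0c,0x12] = 42 6e 40 da 70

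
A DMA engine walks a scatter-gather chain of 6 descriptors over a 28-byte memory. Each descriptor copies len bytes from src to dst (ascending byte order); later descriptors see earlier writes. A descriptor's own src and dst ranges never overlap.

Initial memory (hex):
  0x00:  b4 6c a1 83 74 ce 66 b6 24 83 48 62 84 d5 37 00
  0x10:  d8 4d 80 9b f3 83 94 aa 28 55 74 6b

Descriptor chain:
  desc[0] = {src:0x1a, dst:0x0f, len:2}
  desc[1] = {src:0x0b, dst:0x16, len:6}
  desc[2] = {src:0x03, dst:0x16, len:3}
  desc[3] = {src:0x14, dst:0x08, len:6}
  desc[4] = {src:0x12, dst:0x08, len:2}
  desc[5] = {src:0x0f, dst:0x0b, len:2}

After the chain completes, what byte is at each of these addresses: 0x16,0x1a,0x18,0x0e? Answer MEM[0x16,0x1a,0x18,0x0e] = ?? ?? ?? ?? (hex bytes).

MEM[0x16,0x1a,0x18,0x0e] = 83 74 ce 37

[0] 0x1a->0x0f len=2 : 74 6b
[1] 0x0b->0x16 len=6 : 62 84 d5 37 74 6b
[2] 0x03->0x16 len=3 : 83 74 ce
[3] 0x14->0x08 len=6 : f3 83 83 74 ce 37
[4] 0x12->0x08 len=2 : 80 9b
[5] 0x0f->0x0b len=2 : 74 6b
query mem[0x16]=0x83, mem[0x1a]=0x74, mem[0x18]=0xce, mem[0x0e]=0x37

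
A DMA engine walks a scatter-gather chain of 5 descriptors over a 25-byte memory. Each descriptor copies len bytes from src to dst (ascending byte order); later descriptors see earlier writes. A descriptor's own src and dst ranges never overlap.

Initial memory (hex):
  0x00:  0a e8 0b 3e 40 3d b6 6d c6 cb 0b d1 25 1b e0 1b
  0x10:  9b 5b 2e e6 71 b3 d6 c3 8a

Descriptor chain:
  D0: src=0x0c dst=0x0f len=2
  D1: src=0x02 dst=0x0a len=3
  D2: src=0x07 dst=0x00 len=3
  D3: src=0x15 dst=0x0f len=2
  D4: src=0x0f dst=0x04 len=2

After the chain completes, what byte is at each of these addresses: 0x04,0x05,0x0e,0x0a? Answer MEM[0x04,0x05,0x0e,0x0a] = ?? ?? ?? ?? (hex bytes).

MEM[0x04,0x05,0x0e,0x0a] = b3 d6 e0 0b

#0 dst[0x0f+2] := {0x25,0x1b}
#1 dst[0x0a+3] := {0x0b,0x3e,0x40}
#2 dst[0x00+3] := {0x6d,0xc6,0xcb}
#3 dst[0x0f+2] := {0xb3,0xd6}
#4 dst[0x04+2] := {0xb3,0xd6}
query mem[0x04]=0xb3, mem[0x05]=0xd6, mem[0x0e]=0xe0, mem[0x0a]=0x0b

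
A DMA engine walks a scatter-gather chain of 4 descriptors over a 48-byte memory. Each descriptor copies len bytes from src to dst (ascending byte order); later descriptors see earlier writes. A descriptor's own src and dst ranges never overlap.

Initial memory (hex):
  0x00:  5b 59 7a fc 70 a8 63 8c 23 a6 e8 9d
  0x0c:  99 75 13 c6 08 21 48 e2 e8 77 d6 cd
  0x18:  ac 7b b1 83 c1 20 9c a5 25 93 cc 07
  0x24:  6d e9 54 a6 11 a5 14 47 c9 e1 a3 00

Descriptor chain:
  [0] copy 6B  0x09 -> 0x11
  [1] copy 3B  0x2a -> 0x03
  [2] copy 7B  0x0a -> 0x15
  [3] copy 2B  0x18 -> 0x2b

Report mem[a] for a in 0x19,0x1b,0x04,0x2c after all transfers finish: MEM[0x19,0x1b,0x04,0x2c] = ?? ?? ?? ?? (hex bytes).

MEM[0x19,0x1b,0x04,0x2c] = 13 08 47 13

D0: mem[0x11..0x16] <- [a6 e8 9d 99 75 13]
D1: mem[0x03..0x05] <- [14 47 c9]
D2: mem[0x15..0x1b] <- [e8 9d 99 75 13 c6 08]
D3: mem[0x2b..0x2c] <- [75 13]
query mem[0x19]=0x13, mem[0x1b]=0x08, mem[0x04]=0x47, mem[0x2c]=0x13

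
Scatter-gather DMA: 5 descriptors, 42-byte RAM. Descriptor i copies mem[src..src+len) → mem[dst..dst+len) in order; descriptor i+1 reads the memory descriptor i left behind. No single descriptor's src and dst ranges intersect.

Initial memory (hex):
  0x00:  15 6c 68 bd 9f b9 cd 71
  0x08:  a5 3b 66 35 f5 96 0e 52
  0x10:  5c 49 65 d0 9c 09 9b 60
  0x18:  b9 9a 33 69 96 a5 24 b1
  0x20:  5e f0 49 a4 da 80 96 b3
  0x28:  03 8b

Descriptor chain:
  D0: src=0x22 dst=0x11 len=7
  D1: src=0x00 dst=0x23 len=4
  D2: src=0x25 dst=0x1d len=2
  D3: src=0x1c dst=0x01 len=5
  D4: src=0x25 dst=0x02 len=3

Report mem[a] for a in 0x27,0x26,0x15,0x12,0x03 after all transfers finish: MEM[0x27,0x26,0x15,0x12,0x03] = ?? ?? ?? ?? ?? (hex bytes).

D0: mem[0x11..0x17] <- [49 a4 da 80 96 b3 03]
D1: mem[0x23..0x26] <- [15 6c 68 bd]
D2: mem[0x1d..0x1e] <- [68 bd]
D3: mem[0x01..0x05] <- [96 68 bd b1 5e]
D4: mem[0x02..0x04] <- [68 bd b3]
query mem[0x27]=0xb3, mem[0x26]=0xbd, mem[0x15]=0x96, mem[0x12]=0xa4, mem[0x03]=0xbd

MEM[0x27,0x26,0x15,0x12,0x03] = b3 bd 96 a4 bd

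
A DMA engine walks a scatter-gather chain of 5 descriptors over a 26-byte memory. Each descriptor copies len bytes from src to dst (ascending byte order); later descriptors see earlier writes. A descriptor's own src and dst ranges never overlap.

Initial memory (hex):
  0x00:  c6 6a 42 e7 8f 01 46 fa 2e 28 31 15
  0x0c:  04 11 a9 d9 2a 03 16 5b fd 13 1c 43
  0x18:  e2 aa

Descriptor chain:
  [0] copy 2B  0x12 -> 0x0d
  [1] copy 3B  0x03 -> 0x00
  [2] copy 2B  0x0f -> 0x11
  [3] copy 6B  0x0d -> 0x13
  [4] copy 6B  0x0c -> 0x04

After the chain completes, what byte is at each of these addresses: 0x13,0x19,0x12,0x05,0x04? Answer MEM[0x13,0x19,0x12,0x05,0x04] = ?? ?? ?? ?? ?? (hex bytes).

[0] 0x12->0x0d len=2 : 16 5b
[1] 0x03->0x00 len=3 : e7 8f 01
[2] 0x0f->0x11 len=2 : d9 2a
[3] 0x0d->0x13 len=6 : 16 5b d9 2a d9 2a
[4] 0x0c->0x04 len=6 : 04 16 5b d9 2a d9
query mem[0x13]=0x16, mem[0x19]=0xaa, mem[0x12]=0x2a, mem[0x05]=0x16, mem[0x04]=0x04

MEM[0x13,0x19,0x12,0x05,0x04] = 16 aa 2a 16 04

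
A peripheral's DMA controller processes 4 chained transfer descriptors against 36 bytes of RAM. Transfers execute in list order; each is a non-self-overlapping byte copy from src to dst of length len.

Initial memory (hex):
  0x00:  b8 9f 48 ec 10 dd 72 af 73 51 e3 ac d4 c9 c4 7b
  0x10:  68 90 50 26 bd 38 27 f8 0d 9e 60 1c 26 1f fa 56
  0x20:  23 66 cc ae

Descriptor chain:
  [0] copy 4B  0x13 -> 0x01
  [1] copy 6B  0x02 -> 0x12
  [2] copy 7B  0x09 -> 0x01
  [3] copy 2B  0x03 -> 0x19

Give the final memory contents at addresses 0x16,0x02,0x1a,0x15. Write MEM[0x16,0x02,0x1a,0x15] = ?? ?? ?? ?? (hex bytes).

[0] 0x13->0x01 len=4 : 26 bd 38 27
[1] 0x02->0x12 len=6 : bd 38 27 dd 72 af
[2] 0x09->0x01 len=7 : 51 e3 ac d4 c9 c4 7b
[3] 0x03->0x19 len=2 : ac d4
query mem[0x16]=0x72, mem[0x02]=0xe3, mem[0x1a]=0xd4, mem[0x15]=0xdd

MEM[0x16,0x02,0x1a,0x15] = 72 e3 d4 dd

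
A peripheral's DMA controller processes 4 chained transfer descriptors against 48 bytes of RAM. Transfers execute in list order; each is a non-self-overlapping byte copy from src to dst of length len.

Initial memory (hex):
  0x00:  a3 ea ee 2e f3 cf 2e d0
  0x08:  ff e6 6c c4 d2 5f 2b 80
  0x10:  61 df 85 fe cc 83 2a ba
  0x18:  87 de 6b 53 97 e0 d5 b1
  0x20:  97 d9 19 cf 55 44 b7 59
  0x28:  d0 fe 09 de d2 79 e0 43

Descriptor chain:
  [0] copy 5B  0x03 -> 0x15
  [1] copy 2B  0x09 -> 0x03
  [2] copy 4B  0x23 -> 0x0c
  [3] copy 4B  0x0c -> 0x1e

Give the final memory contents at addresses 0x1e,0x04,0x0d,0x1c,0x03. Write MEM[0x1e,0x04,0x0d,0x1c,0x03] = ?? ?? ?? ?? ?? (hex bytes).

D0: mem[0x15..0x19] <- [2e f3 cf 2e d0]
D1: mem[0x03..0x04] <- [e6 6c]
D2: mem[0x0c..0x0f] <- [cf 55 44 b7]
D3: mem[0x1e..0x21] <- [cf 55 44 b7]
query mem[0x1e]=0xcf, mem[0x04]=0x6c, mem[0x0d]=0x55, mem[0x1c]=0x97, mem[0x03]=0xe6

MEM[0x1e,0x04,0x0d,0x1c,0x03] = cf 6c 55 97 e6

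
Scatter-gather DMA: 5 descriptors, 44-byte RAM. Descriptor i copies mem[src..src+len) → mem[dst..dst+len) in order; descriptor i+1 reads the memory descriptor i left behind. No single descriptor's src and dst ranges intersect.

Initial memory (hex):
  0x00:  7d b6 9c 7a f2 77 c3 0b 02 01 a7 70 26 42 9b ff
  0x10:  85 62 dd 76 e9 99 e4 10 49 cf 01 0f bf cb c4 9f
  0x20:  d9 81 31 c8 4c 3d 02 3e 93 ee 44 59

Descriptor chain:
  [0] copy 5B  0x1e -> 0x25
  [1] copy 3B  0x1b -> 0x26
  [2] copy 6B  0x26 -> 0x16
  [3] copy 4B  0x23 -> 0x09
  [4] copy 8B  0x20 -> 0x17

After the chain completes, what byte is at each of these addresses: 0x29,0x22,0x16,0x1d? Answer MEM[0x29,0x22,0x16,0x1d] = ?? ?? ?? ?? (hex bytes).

D0: mem[0x25..0x29] <- [c4 9f d9 81 31]
D1: mem[0x26..0x28] <- [0f bf cb]
D2: mem[0x16..0x1b] <- [0f bf cb 31 44 59]
D3: mem[0x09..0x0c] <- [c8 4c c4 0f]
D4: mem[0x17..0x1e] <- [d9 81 31 c8 4c c4 0f bf]
query mem[0x29]=0x31, mem[0x22]=0x31, mem[0x16]=0x0f, mem[0x1d]=0x0f

MEM[0x29,0x22,0x16,0x1d] = 31 31 0f 0f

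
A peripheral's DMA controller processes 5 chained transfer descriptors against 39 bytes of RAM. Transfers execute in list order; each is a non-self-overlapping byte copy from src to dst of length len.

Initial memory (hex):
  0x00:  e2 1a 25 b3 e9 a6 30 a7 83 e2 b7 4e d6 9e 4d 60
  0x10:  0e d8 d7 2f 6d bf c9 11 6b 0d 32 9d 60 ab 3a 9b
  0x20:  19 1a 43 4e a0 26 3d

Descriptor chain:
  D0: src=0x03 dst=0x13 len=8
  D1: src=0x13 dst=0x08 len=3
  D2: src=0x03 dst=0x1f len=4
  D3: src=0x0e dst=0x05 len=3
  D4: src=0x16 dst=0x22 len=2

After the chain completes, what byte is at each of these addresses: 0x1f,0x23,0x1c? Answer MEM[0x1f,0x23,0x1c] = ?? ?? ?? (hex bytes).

MEM[0x1f,0x23,0x1c] = b3 a7 60

D0: mem[0x13..0x1a] <- [b3 e9 a6 30 a7 83 e2 b7]
D1: mem[0x08..0x0a] <- [b3 e9 a6]
D2: mem[0x1f..0x22] <- [b3 e9 a6 30]
D3: mem[0x05..0x07] <- [4d 60 0e]
D4: mem[0x22..0x23] <- [30 a7]
query mem[0x1f]=0xb3, mem[0x23]=0xa7, mem[0x1c]=0x60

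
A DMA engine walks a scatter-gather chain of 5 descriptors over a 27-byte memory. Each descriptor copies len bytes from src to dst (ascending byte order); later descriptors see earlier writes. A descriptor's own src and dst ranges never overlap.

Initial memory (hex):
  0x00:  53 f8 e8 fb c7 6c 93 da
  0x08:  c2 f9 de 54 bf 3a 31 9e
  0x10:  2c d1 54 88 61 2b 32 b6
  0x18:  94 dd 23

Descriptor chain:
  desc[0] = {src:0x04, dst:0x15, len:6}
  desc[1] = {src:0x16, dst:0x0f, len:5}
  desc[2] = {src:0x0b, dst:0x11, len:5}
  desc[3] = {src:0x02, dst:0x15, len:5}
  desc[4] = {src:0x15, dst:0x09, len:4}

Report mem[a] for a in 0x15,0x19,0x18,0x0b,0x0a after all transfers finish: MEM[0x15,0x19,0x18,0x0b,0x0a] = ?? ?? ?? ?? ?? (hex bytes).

[0] 0x04->0x15 len=6 : c7 6c 93 da c2 f9
[1] 0x16->0x0f len=5 : 6c 93 da c2 f9
[2] 0x0b->0x11 len=5 : 54 bf 3a 31 6c
[3] 0x02->0x15 len=5 : e8 fb c7 6c 93
[4] 0x15->0x09 len=4 : e8 fb c7 6c
query mem[0x15]=0xe8, mem[0x19]=0x93, mem[0x18]=0x6c, mem[0x0b]=0xc7, mem[0x0a]=0xfb

MEM[0x15,0x19,0x18,0x0b,0x0a] = e8 93 6c c7 fb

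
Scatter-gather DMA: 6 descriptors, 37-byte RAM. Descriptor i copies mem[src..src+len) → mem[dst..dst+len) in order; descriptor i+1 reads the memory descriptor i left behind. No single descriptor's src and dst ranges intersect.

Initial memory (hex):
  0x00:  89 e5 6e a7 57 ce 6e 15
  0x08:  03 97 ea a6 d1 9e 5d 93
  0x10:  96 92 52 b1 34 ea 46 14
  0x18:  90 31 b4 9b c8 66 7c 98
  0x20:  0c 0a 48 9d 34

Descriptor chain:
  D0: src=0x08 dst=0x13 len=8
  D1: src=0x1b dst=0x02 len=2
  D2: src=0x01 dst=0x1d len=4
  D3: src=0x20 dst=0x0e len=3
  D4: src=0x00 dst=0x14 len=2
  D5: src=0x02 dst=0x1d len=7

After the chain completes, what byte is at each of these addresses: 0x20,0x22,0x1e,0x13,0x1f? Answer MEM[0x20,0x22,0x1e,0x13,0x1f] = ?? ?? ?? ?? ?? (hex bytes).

MEM[0x20,0x22,0x1e,0x13,0x1f] = ce 15 c8 03 57

  after D0: wrote 8B at 0x13 = 0397eaa6d19e5d93
  after D1: wrote 2B at 0x02 = 9bc8
  after D2: wrote 4B at 0x1d = e59bc857
  after D3: wrote 3B at 0x0e = 570a48
  after D4: wrote 2B at 0x14 = 89e5
  after D5: wrote 7B at 0x1d = 9bc857ce6e1503
query mem[0x20]=0xce, mem[0x22]=0x15, mem[0x1e]=0xc8, mem[0x13]=0x03, mem[0x1f]=0x57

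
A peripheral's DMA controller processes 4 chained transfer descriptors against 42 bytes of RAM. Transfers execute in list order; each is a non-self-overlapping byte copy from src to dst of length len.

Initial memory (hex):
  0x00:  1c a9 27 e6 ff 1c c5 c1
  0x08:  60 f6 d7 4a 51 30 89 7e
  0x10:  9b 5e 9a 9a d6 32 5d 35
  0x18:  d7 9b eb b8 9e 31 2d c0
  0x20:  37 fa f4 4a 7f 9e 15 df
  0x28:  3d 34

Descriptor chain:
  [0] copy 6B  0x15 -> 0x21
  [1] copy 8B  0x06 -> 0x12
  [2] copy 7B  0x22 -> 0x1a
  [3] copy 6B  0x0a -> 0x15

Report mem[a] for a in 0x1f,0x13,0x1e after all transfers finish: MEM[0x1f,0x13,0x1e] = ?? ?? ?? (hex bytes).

MEM[0x1f,0x13,0x1e] = df c1 eb

[0] 0x15->0x21 len=6 : 32 5d 35 d7 9b eb
[1] 0x06->0x12 len=8 : c5 c1 60 f6 d7 4a 51 30
[2] 0x22->0x1a len=7 : 5d 35 d7 9b eb df 3d
[3] 0x0a->0x15 len=6 : d7 4a 51 30 89 7e
query mem[0x1f]=0xdf, mem[0x13]=0xc1, mem[0x1e]=0xeb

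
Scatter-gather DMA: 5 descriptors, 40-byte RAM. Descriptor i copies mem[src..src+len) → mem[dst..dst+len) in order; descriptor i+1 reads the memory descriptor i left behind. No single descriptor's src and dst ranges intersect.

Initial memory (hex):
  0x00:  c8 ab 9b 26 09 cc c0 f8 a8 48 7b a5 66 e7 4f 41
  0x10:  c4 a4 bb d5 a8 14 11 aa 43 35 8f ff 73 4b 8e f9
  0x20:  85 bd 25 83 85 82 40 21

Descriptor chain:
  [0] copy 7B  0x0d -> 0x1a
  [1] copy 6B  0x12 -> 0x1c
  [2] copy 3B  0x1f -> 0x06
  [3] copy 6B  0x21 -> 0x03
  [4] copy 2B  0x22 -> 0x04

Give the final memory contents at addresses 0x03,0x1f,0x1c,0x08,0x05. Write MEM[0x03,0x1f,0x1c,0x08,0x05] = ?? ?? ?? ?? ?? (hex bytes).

#0 dst[0x1a+7] := {0xe7,0x4f,0x41,0xc4,0xa4,0xbb,0xd5}
#1 dst[0x1c+6] := {0xbb,0xd5,0xa8,0x14,0x11,0xaa}
#2 dst[0x06+3] := {0x14,0x11,0xaa}
#3 dst[0x03+6] := {0xaa,0x25,0x83,0x85,0x82,0x40}
#4 dst[0x04+2] := {0x25,0x83}
query mem[0x03]=0xaa, mem[0x1f]=0x14, mem[0x1c]=0xbb, mem[0x08]=0x40, mem[0x05]=0x83

MEM[0x03,0x1f,0x1c,0x08,0x05] = aa 14 bb 40 83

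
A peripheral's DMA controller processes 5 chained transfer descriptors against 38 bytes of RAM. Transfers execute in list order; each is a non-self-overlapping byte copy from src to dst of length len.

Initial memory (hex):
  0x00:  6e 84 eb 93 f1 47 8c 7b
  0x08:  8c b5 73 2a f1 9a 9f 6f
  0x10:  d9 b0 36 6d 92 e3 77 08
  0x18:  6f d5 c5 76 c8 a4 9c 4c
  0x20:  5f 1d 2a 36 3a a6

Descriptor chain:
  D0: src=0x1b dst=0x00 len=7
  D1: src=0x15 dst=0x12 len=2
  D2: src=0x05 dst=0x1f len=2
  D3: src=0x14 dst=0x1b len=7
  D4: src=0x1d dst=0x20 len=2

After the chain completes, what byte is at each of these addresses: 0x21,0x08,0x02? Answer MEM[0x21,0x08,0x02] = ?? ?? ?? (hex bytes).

MEM[0x21,0x08,0x02] = 08 8c a4

#0 dst[0x00+7] := {0x76,0xc8,0xa4,0x9c,0x4c,0x5f,0x1d}
#1 dst[0x12+2] := {0xe3,0x77}
#2 dst[0x1f+2] := {0x5f,0x1d}
#3 dst[0x1b+7] := {0x92,0xe3,0x77,0x08,0x6f,0xd5,0xc5}
#4 dst[0x20+2] := {0x77,0x08}
query mem[0x21]=0x08, mem[0x08]=0x8c, mem[0x02]=0xa4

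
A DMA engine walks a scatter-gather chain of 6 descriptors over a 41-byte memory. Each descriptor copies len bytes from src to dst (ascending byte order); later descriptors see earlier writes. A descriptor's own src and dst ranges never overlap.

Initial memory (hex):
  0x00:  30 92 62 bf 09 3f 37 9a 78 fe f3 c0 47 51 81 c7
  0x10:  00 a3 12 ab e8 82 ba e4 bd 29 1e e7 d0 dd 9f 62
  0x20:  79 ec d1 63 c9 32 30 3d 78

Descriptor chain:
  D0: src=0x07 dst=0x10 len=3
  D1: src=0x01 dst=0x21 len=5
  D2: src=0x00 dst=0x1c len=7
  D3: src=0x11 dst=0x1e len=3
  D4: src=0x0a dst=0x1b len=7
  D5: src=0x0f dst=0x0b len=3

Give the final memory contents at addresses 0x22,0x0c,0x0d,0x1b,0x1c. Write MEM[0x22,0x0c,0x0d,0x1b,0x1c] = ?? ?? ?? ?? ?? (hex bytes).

D0: mem[0x10..0x12] <- [9a 78 fe]
D1: mem[0x21..0x25] <- [92 62 bf 09 3f]
D2: mem[0x1c..0x22] <- [30 92 62 bf 09 3f 37]
D3: mem[0x1e..0x20] <- [78 fe ab]
D4: mem[0x1b..0x21] <- [f3 c0 47 51 81 c7 9a]
D5: mem[0x0b..0x0d] <- [c7 9a 78]
query mem[0x22]=0x37, mem[0x0c]=0x9a, mem[0x0d]=0x78, mem[0x1b]=0xf3, mem[0x1c]=0xc0

MEM[0x22,0x0c,0x0d,0x1b,0x1c] = 37 9a 78 f3 c0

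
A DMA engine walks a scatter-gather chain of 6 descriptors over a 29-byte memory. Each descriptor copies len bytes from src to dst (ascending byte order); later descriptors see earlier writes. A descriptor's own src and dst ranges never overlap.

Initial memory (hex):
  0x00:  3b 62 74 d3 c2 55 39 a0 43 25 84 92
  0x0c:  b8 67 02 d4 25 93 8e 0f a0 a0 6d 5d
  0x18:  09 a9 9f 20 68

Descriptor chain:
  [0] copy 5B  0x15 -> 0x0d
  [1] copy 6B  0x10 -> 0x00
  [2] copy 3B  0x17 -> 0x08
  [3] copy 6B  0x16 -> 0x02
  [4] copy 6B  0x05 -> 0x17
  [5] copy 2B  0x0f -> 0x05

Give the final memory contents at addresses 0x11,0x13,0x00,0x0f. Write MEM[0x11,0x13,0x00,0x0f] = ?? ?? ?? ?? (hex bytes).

D0: mem[0x0d..0x11] <- [a0 6d 5d 09 a9]
D1: mem[0x00..0x05] <- [09 a9 8e 0f a0 a0]
D2: mem[0x08..0x0a] <- [5d 09 a9]
D3: mem[0x02..0x07] <- [6d 5d 09 a9 9f 20]
D4: mem[0x17..0x1c] <- [a9 9f 20 5d 09 a9]
D5: mem[0x05..0x06] <- [5d 09]
query mem[0x11]=0xa9, mem[0x13]=0x0f, mem[0x00]=0x09, mem[0x0f]=0x5d

MEM[0x11,0x13,0x00,0x0f] = a9 0f 09 5d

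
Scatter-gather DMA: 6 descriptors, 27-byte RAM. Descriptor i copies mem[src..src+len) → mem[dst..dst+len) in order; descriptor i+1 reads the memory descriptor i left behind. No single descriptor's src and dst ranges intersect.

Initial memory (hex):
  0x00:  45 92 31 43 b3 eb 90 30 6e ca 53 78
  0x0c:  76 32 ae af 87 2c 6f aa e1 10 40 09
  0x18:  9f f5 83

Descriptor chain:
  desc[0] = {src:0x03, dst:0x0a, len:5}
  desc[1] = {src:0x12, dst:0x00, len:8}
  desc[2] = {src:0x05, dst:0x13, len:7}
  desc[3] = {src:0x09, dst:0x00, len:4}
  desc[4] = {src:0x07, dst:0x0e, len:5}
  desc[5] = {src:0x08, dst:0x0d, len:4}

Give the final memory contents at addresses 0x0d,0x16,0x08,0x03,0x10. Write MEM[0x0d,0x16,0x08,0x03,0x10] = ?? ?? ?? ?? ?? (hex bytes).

MEM[0x0d,0x16,0x08,0x03,0x10] = 6e 6e 6e eb b3

#0 dst[0x0a+5] := {0x43,0xb3,0xeb,0x90,0x30}
#1 dst[0x00+8] := {0x6f,0xaa,0xe1,0x10,0x40,0x09,0x9f,0xf5}
#2 dst[0x13+7] := {0x09,0x9f,0xf5,0x6e,0xca,0x43,0xb3}
#3 dst[0x00+4] := {0xca,0x43,0xb3,0xeb}
#4 dst[0x0e+5] := {0xf5,0x6e,0xca,0x43,0xb3}
#5 dst[0x0d+4] := {0x6e,0xca,0x43,0xb3}
query mem[0x0d]=0x6e, mem[0x16]=0x6e, mem[0x08]=0x6e, mem[0x03]=0xeb, mem[0x10]=0xb3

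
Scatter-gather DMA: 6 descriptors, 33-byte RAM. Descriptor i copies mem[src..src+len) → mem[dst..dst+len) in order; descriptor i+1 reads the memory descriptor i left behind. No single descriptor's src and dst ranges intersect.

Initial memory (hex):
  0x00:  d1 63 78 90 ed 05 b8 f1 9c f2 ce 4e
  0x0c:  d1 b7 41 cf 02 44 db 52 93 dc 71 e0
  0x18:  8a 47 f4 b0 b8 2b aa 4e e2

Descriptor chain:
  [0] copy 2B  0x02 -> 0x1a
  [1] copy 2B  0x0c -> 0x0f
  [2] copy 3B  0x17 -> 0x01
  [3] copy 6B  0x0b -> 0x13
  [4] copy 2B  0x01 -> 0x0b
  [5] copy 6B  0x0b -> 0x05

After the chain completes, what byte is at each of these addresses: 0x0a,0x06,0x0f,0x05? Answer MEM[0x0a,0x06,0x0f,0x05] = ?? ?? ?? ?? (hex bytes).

#0 dst[0x1a+2] := {0x78,0x90}
#1 dst[0x0f+2] := {0xd1,0xb7}
#2 dst[0x01+3] := {0xe0,0x8a,0x47}
#3 dst[0x13+6] := {0x4e,0xd1,0xb7,0x41,0xd1,0xb7}
#4 dst[0x0b+2] := {0xe0,0x8a}
#5 dst[0x05+6] := {0xe0,0x8a,0xb7,0x41,0xd1,0xb7}
query mem[0x0a]=0xb7, mem[0x06]=0x8a, mem[0x0f]=0xd1, mem[0x05]=0xe0

MEM[0x0a,0x06,0x0f,0x05] = b7 8a d1 e0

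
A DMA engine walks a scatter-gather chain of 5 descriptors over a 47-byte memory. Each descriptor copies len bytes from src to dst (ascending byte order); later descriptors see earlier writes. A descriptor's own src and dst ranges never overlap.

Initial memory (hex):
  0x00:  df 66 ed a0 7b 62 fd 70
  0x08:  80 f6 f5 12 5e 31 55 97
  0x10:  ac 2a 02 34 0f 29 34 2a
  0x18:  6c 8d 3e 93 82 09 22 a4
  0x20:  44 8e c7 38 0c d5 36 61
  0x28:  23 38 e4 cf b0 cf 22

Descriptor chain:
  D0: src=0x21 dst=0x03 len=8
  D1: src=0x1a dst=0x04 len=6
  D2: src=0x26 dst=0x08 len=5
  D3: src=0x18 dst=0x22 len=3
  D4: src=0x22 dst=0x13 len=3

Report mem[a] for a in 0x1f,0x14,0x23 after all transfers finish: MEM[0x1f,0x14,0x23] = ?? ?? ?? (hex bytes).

MEM[0x1f,0x14,0x23] = a4 8d 8d

[0] 0x21->0x03 len=8 : 8e c7 38 0c d5 36 61 23
[1] 0x1a->0x04 len=6 : 3e 93 82 09 22 a4
[2] 0x26->0x08 len=5 : 36 61 23 38 e4
[3] 0x18->0x22 len=3 : 6c 8d 3e
[4] 0x22->0x13 len=3 : 6c 8d 3e
query mem[0x1f]=0xa4, mem[0x14]=0x8d, mem[0x23]=0x8d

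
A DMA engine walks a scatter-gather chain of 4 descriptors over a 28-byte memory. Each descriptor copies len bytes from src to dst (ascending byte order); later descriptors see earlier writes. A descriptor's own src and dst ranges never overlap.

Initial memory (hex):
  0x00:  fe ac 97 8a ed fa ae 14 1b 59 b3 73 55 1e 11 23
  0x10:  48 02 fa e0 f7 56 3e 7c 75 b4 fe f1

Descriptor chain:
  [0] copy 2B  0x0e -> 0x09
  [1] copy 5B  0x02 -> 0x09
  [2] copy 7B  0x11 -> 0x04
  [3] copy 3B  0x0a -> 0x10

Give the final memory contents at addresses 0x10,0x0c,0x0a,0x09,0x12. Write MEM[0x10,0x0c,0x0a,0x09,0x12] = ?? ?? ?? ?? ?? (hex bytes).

MEM[0x10,0x0c,0x0a,0x09,0x12] = 7c fa 7c 3e fa

[0] 0x0e->0x09 len=2 : 11 23
[1] 0x02->0x09 len=5 : 97 8a ed fa ae
[2] 0x11->0x04 len=7 : 02 fa e0 f7 56 3e 7c
[3] 0x0a->0x10 len=3 : 7c ed fa
query mem[0x10]=0x7c, mem[0x0c]=0xfa, mem[0x0a]=0x7c, mem[0x09]=0x3e, mem[0x12]=0xfa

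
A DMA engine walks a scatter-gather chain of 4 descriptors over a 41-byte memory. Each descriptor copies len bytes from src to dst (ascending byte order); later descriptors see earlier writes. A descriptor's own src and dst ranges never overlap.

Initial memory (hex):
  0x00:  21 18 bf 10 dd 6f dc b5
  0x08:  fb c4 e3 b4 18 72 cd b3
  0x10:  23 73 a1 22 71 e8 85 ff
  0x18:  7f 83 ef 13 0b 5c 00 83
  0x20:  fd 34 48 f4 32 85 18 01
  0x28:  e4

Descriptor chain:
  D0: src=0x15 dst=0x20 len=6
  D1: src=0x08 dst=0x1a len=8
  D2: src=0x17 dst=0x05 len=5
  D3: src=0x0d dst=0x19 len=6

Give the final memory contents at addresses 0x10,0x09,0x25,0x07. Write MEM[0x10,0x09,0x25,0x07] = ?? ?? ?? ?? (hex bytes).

MEM[0x10,0x09,0x25,0x07] = 23 c4 ef 83

[0] 0x15->0x20 len=6 : e8 85 ff 7f 83 ef
[1] 0x08->0x1a len=8 : fb c4 e3 b4 18 72 cd b3
[2] 0x17->0x05 len=5 : ff 7f 83 fb c4
[3] 0x0d->0x19 len=6 : 72 cd b3 23 73 a1
query mem[0x10]=0x23, mem[0x09]=0xc4, mem[0x25]=0xef, mem[0x07]=0x83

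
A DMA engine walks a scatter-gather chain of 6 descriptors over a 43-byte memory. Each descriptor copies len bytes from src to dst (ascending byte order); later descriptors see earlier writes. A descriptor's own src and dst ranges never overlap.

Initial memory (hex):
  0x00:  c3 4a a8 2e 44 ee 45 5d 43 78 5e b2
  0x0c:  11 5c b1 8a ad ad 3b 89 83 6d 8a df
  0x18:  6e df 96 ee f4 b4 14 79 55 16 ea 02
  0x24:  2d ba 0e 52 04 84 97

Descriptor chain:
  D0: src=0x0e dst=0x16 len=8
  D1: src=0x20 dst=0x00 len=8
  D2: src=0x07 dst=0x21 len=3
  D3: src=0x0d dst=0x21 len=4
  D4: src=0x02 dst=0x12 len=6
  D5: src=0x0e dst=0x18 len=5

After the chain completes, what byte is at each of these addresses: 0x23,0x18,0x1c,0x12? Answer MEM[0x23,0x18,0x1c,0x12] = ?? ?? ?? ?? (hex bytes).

MEM[0x23,0x18,0x1c,0x12] = 8a b1 ea ea

  after D0: wrote 8B at 0x16 = b18aadad3b89836d
  after D1: wrote 8B at 0x00 = 5516ea022dba0e52
  after D2: wrote 3B at 0x21 = 524378
  after D3: wrote 4B at 0x21 = 5cb18aad
  after D4: wrote 6B at 0x12 = ea022dba0e52
  after D5: wrote 5B at 0x18 = b18aadadea
query mem[0x23]=0x8a, mem[0x18]=0xb1, mem[0x1c]=0xea, mem[0x12]=0xea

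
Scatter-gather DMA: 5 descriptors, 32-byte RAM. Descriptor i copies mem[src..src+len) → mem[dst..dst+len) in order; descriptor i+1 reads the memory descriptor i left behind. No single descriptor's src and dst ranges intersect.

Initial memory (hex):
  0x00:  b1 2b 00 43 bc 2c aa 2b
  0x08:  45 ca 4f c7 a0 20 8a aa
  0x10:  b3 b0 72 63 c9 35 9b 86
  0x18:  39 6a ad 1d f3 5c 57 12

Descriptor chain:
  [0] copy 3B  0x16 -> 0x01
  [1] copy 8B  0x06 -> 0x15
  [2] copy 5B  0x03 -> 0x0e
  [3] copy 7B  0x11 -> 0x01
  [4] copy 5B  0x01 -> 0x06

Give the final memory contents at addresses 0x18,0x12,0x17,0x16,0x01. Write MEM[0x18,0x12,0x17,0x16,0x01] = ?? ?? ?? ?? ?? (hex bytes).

MEM[0x18,0x12,0x17,0x16,0x01] = ca 2b 45 2b aa

#0 dst[0x01+3] := {0x9b,0x86,0x39}
#1 dst[0x15+8] := {0xaa,0x2b,0x45,0xca,0x4f,0xc7,0xa0,0x20}
#2 dst[0x0e+5] := {0x39,0xbc,0x2c,0xaa,0x2b}
#3 dst[0x01+7] := {0xaa,0x2b,0x63,0xc9,0xaa,0x2b,0x45}
#4 dst[0x06+5] := {0xaa,0x2b,0x63,0xc9,0xaa}
query mem[0x18]=0xca, mem[0x12]=0x2b, mem[0x17]=0x45, mem[0x16]=0x2b, mem[0x01]=0xaa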